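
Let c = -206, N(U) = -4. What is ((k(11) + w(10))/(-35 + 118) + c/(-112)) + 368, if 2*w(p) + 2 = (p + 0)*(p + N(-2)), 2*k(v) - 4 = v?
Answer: 1721057/4648 ≈ 370.28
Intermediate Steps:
k(v) = 2 + v/2
w(p) = -1 + p*(-4 + p)/2 (w(p) = -1 + ((p + 0)*(p - 4))/2 = -1 + (p*(-4 + p))/2 = -1 + p*(-4 + p)/2)
((k(11) + w(10))/(-35 + 118) + c/(-112)) + 368 = (((2 + (½)*11) + (-1 + (½)*10² - 2*10))/(-35 + 118) - 206/(-112)) + 368 = (((2 + 11/2) + (-1 + (½)*100 - 20))/83 - 206*(-1/112)) + 368 = ((15/2 + (-1 + 50 - 20))*(1/83) + 103/56) + 368 = ((15/2 + 29)*(1/83) + 103/56) + 368 = ((73/2)*(1/83) + 103/56) + 368 = (73/166 + 103/56) + 368 = 10593/4648 + 368 = 1721057/4648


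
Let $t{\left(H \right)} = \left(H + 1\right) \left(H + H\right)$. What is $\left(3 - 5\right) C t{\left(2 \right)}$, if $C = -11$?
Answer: $264$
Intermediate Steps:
$t{\left(H \right)} = 2 H \left(1 + H\right)$ ($t{\left(H \right)} = \left(1 + H\right) 2 H = 2 H \left(1 + H\right)$)
$\left(3 - 5\right) C t{\left(2 \right)} = \left(3 - 5\right) \left(-11\right) 2 \cdot 2 \left(1 + 2\right) = \left(3 - 5\right) \left(-11\right) 2 \cdot 2 \cdot 3 = \left(-2\right) \left(-11\right) 12 = 22 \cdot 12 = 264$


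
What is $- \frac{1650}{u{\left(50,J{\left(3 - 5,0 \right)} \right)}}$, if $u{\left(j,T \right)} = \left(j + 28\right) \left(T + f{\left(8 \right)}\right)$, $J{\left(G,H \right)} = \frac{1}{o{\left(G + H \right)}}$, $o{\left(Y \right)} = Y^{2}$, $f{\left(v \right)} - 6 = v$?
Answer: $- \frac{1100}{741} \approx -1.4845$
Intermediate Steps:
$f{\left(v \right)} = 6 + v$
$J{\left(G,H \right)} = \frac{1}{\left(G + H\right)^{2}}$
$u{\left(j,T \right)} = \left(14 + T\right) \left(28 + j\right)$ ($u{\left(j,T \right)} = \left(j + 28\right) \left(T + \left(6 + 8\right)\right) = \left(28 + j\right) \left(T + 14\right) = \left(28 + j\right) \left(14 + T\right) = \left(14 + T\right) \left(28 + j\right)$)
$- \frac{1650}{u{\left(50,J{\left(3 - 5,0 \right)} \right)}} = - \frac{1650}{392 + 14 \cdot 50 + \frac{28}{\left(\left(3 - 5\right) + 0\right)^{2}} + \frac{1}{\left(\left(3 - 5\right) + 0\right)^{2}} \cdot 50} = - \frac{1650}{392 + 700 + \frac{28}{\left(\left(3 - 5\right) + 0\right)^{2}} + \frac{1}{\left(\left(3 - 5\right) + 0\right)^{2}} \cdot 50} = - \frac{1650}{392 + 700 + \frac{28}{\left(-2 + 0\right)^{2}} + \frac{1}{\left(-2 + 0\right)^{2}} \cdot 50} = - \frac{1650}{392 + 700 + \frac{28}{4} + \frac{1}{4} \cdot 50} = - \frac{1650}{392 + 700 + 28 \cdot \frac{1}{4} + \frac{1}{4} \cdot 50} = - \frac{1650}{392 + 700 + 7 + \frac{25}{2}} = - \frac{1650}{\frac{2223}{2}} = \left(-1650\right) \frac{2}{2223} = - \frac{1100}{741}$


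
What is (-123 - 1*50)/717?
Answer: -173/717 ≈ -0.24128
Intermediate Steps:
(-123 - 1*50)/717 = (-123 - 50)*(1/717) = -173*1/717 = -173/717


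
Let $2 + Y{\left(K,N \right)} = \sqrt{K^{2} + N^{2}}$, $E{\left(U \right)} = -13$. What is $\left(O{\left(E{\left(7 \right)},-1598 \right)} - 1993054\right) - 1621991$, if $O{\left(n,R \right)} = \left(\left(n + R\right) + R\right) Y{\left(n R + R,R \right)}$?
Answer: $-3608627 - 5127982 \sqrt{145} \approx -6.5358 \cdot 10^{7}$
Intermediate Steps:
$Y{\left(K,N \right)} = -2 + \sqrt{K^{2} + N^{2}}$
$O{\left(n,R \right)} = \left(-2 + \sqrt{R^{2} + \left(R + R n\right)^{2}}\right) \left(n + 2 R\right)$ ($O{\left(n,R \right)} = \left(\left(n + R\right) + R\right) \left(-2 + \sqrt{\left(n R + R\right)^{2} + R^{2}}\right) = \left(\left(R + n\right) + R\right) \left(-2 + \sqrt{\left(R n + R\right)^{2} + R^{2}}\right) = \left(n + 2 R\right) \left(-2 + \sqrt{\left(R + R n\right)^{2} + R^{2}}\right) = \left(n + 2 R\right) \left(-2 + \sqrt{R^{2} + \left(R + R n\right)^{2}}\right) = \left(-2 + \sqrt{R^{2} + \left(R + R n\right)^{2}}\right) \left(n + 2 R\right)$)
$\left(O{\left(E{\left(7 \right)},-1598 \right)} - 1993054\right) - 1621991 = \left(\left(-2 + \sqrt{\left(-1598\right)^{2} \left(1 + \left(1 - 13\right)^{2}\right)}\right) \left(-13 + 2 \left(-1598\right)\right) - 1993054\right) - 1621991 = \left(\left(-2 + \sqrt{2553604 \left(1 + \left(-12\right)^{2}\right)}\right) \left(-13 - 3196\right) - 1993054\right) - 1621991 = \left(\left(-2 + \sqrt{2553604 \left(1 + 144\right)}\right) \left(-3209\right) - 1993054\right) - 1621991 = \left(\left(-2 + \sqrt{2553604 \cdot 145}\right) \left(-3209\right) - 1993054\right) - 1621991 = \left(\left(-2 + \sqrt{370272580}\right) \left(-3209\right) - 1993054\right) - 1621991 = \left(\left(-2 + 1598 \sqrt{145}\right) \left(-3209\right) - 1993054\right) - 1621991 = \left(\left(6418 - 5127982 \sqrt{145}\right) - 1993054\right) - 1621991 = \left(-1986636 - 5127982 \sqrt{145}\right) - 1621991 = -3608627 - 5127982 \sqrt{145}$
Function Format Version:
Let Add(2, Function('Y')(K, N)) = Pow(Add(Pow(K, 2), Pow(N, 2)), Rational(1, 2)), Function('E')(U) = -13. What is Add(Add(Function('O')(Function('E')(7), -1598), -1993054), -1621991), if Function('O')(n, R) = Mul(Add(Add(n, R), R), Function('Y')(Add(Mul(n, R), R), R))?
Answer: Add(-3608627, Mul(-5127982, Pow(145, Rational(1, 2)))) ≈ -6.5358e+7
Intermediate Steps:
Function('Y')(K, N) = Add(-2, Pow(Add(Pow(K, 2), Pow(N, 2)), Rational(1, 2)))
Function('O')(n, R) = Mul(Add(-2, Pow(Add(Pow(R, 2), Pow(Add(R, Mul(R, n)), 2)), Rational(1, 2))), Add(n, Mul(2, R))) (Function('O')(n, R) = Mul(Add(Add(n, R), R), Add(-2, Pow(Add(Pow(Add(Mul(n, R), R), 2), Pow(R, 2)), Rational(1, 2)))) = Mul(Add(Add(R, n), R), Add(-2, Pow(Add(Pow(Add(Mul(R, n), R), 2), Pow(R, 2)), Rational(1, 2)))) = Mul(Add(n, Mul(2, R)), Add(-2, Pow(Add(Pow(Add(R, Mul(R, n)), 2), Pow(R, 2)), Rational(1, 2)))) = Mul(Add(n, Mul(2, R)), Add(-2, Pow(Add(Pow(R, 2), Pow(Add(R, Mul(R, n)), 2)), Rational(1, 2)))) = Mul(Add(-2, Pow(Add(Pow(R, 2), Pow(Add(R, Mul(R, n)), 2)), Rational(1, 2))), Add(n, Mul(2, R))))
Add(Add(Function('O')(Function('E')(7), -1598), -1993054), -1621991) = Add(Add(Mul(Add(-2, Pow(Mul(Pow(-1598, 2), Add(1, Pow(Add(1, -13), 2))), Rational(1, 2))), Add(-13, Mul(2, -1598))), -1993054), -1621991) = Add(Add(Mul(Add(-2, Pow(Mul(2553604, Add(1, Pow(-12, 2))), Rational(1, 2))), Add(-13, -3196)), -1993054), -1621991) = Add(Add(Mul(Add(-2, Pow(Mul(2553604, Add(1, 144)), Rational(1, 2))), -3209), -1993054), -1621991) = Add(Add(Mul(Add(-2, Pow(Mul(2553604, 145), Rational(1, 2))), -3209), -1993054), -1621991) = Add(Add(Mul(Add(-2, Pow(370272580, Rational(1, 2))), -3209), -1993054), -1621991) = Add(Add(Mul(Add(-2, Mul(1598, Pow(145, Rational(1, 2)))), -3209), -1993054), -1621991) = Add(Add(Add(6418, Mul(-5127982, Pow(145, Rational(1, 2)))), -1993054), -1621991) = Add(Add(-1986636, Mul(-5127982, Pow(145, Rational(1, 2)))), -1621991) = Add(-3608627, Mul(-5127982, Pow(145, Rational(1, 2))))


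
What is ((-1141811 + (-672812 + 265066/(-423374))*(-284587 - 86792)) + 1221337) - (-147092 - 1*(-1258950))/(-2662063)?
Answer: 140806962838753490401881/563524130281 ≈ 2.4987e+11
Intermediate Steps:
((-1141811 + (-672812 + 265066/(-423374))*(-284587 - 86792)) + 1221337) - (-147092 - 1*(-1258950))/(-2662063) = ((-1141811 + (-672812 + 265066*(-1/423374))*(-371379)) + 1221337) - (-147092 + 1258950)*(-1)/2662063 = ((-1141811 + (-672812 - 132533/211687)*(-371379)) + 1221337) - 1111858*(-1)/2662063 = ((-1141811 - 142425686377/211687*(-371379)) + 1221337) - 1*(-1111858/2662063) = ((-1141811 + 52893908981003883/211687) + 1221337) + 1111858/2662063 = (52893667274458726/211687 + 1221337) + 1111858/2662063 = 52893925815624245/211687 + 1111858/2662063 = 140806962838753490401881/563524130281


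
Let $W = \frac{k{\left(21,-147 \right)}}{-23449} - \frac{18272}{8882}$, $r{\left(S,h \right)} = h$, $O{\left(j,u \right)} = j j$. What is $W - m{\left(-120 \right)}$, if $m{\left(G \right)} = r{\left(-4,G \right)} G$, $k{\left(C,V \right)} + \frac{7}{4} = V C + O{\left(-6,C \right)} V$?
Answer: $- \frac{5998999763013}{416548036} \approx -14402.0$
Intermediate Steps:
$O{\left(j,u \right)} = j^{2}$
$k{\left(C,V \right)} = - \frac{7}{4} + 36 V + C V$ ($k{\left(C,V \right)} = - \frac{7}{4} + \left(V C + \left(-6\right)^{2} V\right) = - \frac{7}{4} + \left(C V + 36 V\right) = - \frac{7}{4} + \left(36 V + C V\right) = - \frac{7}{4} + 36 V + C V$)
$m{\left(G \right)} = G^{2}$ ($m{\left(G \right)} = G G = G^{2}$)
$W = - \frac{708044613}{416548036}$ ($W = \frac{- \frac{7}{4} + 36 \left(-147\right) + 21 \left(-147\right)}{-23449} - \frac{18272}{8882} = \left(- \frac{7}{4} - 5292 - 3087\right) \left(- \frac{1}{23449}\right) - \frac{9136}{4441} = \left(- \frac{33523}{4}\right) \left(- \frac{1}{23449}\right) - \frac{9136}{4441} = \frac{33523}{93796} - \frac{9136}{4441} = - \frac{708044613}{416548036} \approx -1.6998$)
$W - m{\left(-120 \right)} = - \frac{708044613}{416548036} - \left(-120\right)^{2} = - \frac{708044613}{416548036} - 14400 = - \frac{5998999763013}{416548036}$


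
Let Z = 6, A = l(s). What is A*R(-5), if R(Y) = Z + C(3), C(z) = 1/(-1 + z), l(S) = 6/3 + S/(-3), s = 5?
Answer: 13/6 ≈ 2.1667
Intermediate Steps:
l(S) = 2 - S/3 (l(S) = 6*(⅓) + S*(-⅓) = 2 - S/3)
A = ⅓ (A = 2 - ⅓*5 = 2 - 5/3 = ⅓ ≈ 0.33333)
R(Y) = 13/2 (R(Y) = 6 + 1/(-1 + 3) = 6 + 1/2 = 6 + ½ = 13/2)
A*R(-5) = (⅓)*(13/2) = 13/6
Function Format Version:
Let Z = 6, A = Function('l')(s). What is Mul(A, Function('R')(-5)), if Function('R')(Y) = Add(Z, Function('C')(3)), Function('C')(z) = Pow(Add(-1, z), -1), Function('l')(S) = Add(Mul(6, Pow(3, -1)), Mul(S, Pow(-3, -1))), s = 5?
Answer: Rational(13, 6) ≈ 2.1667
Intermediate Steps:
Function('l')(S) = Add(2, Mul(Rational(-1, 3), S)) (Function('l')(S) = Add(Mul(6, Rational(1, 3)), Mul(S, Rational(-1, 3))) = Add(2, Mul(Rational(-1, 3), S)))
A = Rational(1, 3) (A = Add(2, Mul(Rational(-1, 3), 5)) = Add(2, Rational(-5, 3)) = Rational(1, 3) ≈ 0.33333)
Function('R')(Y) = Rational(13, 2) (Function('R')(Y) = Add(6, Pow(Add(-1, 3), -1)) = Add(6, Pow(2, -1)) = Add(6, Rational(1, 2)) = Rational(13, 2))
Mul(A, Function('R')(-5)) = Mul(Rational(1, 3), Rational(13, 2)) = Rational(13, 6)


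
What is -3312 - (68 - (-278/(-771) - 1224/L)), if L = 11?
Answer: -29606426/8481 ≈ -3490.9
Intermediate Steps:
-3312 - (68 - (-278/(-771) - 1224/L)) = -3312 - (68 - (-278/(-771) - 1224/11)) = -3312 - (68 - (-278*(-1/771) - 1224*1/11)) = -3312 - (68 - (278/771 - 1224/11)) = -3312 - (68 - 1*(-940646/8481)) = -3312 - (68 + 940646/8481) = -3312 - 1*1517354/8481 = -3312 - 1517354/8481 = -29606426/8481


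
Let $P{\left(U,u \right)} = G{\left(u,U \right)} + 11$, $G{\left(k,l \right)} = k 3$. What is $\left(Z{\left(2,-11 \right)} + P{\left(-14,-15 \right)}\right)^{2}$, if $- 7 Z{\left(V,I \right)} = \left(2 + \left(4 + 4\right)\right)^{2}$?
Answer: $\frac{114244}{49} \approx 2331.5$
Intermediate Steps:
$G{\left(k,l \right)} = 3 k$
$Z{\left(V,I \right)} = - \frac{100}{7}$ ($Z{\left(V,I \right)} = - \frac{\left(2 + \left(4 + 4\right)\right)^{2}}{7} = - \frac{\left(2 + 8\right)^{2}}{7} = - \frac{10^{2}}{7} = \left(- \frac{1}{7}\right) 100 = - \frac{100}{7}$)
$P{\left(U,u \right)} = 11 + 3 u$ ($P{\left(U,u \right)} = 3 u + 11 = 11 + 3 u$)
$\left(Z{\left(2,-11 \right)} + P{\left(-14,-15 \right)}\right)^{2} = \left(- \frac{100}{7} + \left(11 + 3 \left(-15\right)\right)\right)^{2} = \left(- \frac{100}{7} + \left(11 - 45\right)\right)^{2} = \left(- \frac{100}{7} - 34\right)^{2} = \left(- \frac{338}{7}\right)^{2} = \frac{114244}{49}$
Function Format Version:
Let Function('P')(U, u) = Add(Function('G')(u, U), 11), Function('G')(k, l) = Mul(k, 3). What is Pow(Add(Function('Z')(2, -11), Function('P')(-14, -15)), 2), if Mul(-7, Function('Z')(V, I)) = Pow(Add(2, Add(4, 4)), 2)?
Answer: Rational(114244, 49) ≈ 2331.5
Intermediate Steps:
Function('G')(k, l) = Mul(3, k)
Function('Z')(V, I) = Rational(-100, 7) (Function('Z')(V, I) = Mul(Rational(-1, 7), Pow(Add(2, Add(4, 4)), 2)) = Mul(Rational(-1, 7), Pow(Add(2, 8), 2)) = Mul(Rational(-1, 7), Pow(10, 2)) = Mul(Rational(-1, 7), 100) = Rational(-100, 7))
Function('P')(U, u) = Add(11, Mul(3, u)) (Function('P')(U, u) = Add(Mul(3, u), 11) = Add(11, Mul(3, u)))
Pow(Add(Function('Z')(2, -11), Function('P')(-14, -15)), 2) = Pow(Add(Rational(-100, 7), Add(11, Mul(3, -15))), 2) = Pow(Add(Rational(-100, 7), Add(11, -45)), 2) = Pow(Add(Rational(-100, 7), -34), 2) = Pow(Rational(-338, 7), 2) = Rational(114244, 49)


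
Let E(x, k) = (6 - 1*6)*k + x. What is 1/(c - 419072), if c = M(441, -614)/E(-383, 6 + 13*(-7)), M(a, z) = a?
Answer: -383/160505017 ≈ -2.3862e-6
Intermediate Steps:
E(x, k) = x (E(x, k) = (6 - 6)*k + x = 0*k + x = 0 + x = x)
c = -441/383 (c = 441/(-383) = 441*(-1/383) = -441/383 ≈ -1.1514)
1/(c - 419072) = 1/(-441/383 - 419072) = 1/(-160505017/383) = -383/160505017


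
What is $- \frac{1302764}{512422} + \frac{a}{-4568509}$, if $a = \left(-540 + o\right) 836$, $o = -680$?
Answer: $- \frac{246775436938}{106409296309} \approx -2.3191$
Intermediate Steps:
$a = -1019920$ ($a = \left(-540 - 680\right) 836 = \left(-1220\right) 836 = -1019920$)
$- \frac{1302764}{512422} + \frac{a}{-4568509} = - \frac{1302764}{512422} - \frac{1019920}{-4568509} = \left(-1302764\right) \frac{1}{512422} - - \frac{92720}{415319} = - \frac{651382}{256211} + \frac{92720}{415319} = - \frac{246775436938}{106409296309}$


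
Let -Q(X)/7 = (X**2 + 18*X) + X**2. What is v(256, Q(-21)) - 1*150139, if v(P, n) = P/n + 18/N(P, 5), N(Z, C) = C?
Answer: -331048717/2205 ≈ -1.5014e+5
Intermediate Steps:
Q(X) = -126*X - 14*X**2 (Q(X) = -7*((X**2 + 18*X) + X**2) = -7*(2*X**2 + 18*X) = -126*X - 14*X**2)
v(P, n) = 18/5 + P/n (v(P, n) = P/n + 18/5 = 18/5 + P/n)
v(256, Q(-21)) - 1*150139 = (18/5 + 256/((-14*(-21)*(9 - 21)))) - 1*150139 = (18/5 + 256/((-14*(-21)*(-12)))) - 150139 = (18/5 + 256/(-3528)) - 150139 = (18/5 + 256*(-1/3528)) - 150139 = (18/5 - 32/441) - 150139 = 7778/2205 - 150139 = -331048717/2205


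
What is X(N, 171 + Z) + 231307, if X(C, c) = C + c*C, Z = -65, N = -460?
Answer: 182087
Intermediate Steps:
X(C, c) = C + C*c
X(N, 171 + Z) + 231307 = -460*(1 + (171 - 65)) + 231307 = -460*(1 + 106) + 231307 = -460*107 + 231307 = -49220 + 231307 = 182087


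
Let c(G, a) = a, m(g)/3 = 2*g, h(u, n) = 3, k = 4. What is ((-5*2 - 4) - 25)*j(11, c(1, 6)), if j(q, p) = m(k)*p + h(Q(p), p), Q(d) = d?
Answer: -5733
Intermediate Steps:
m(g) = 6*g (m(g) = 3*(2*g) = 6*g)
j(q, p) = 3 + 24*p (j(q, p) = (6*4)*p + 3 = 24*p + 3 = 3 + 24*p)
((-5*2 - 4) - 25)*j(11, c(1, 6)) = ((-5*2 - 4) - 25)*(3 + 24*6) = ((-10 - 4) - 25)*(3 + 144) = (-14 - 25)*147 = -39*147 = -5733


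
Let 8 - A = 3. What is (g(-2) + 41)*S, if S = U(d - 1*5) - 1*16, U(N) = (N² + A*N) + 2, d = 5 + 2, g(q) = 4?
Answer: 0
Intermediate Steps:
A = 5 (A = 8 - 1*3 = 8 - 3 = 5)
d = 7
U(N) = 2 + N² + 5*N (U(N) = (N² + 5*N) + 2 = 2 + N² + 5*N)
S = 0 (S = (2 + (7 - 1*5)² + 5*(7 - 1*5)) - 1*16 = (2 + (7 - 5)² + 5*(7 - 5)) - 16 = (2 + 2² + 5*2) - 16 = (2 + 4 + 10) - 16 = 16 - 16 = 0)
(g(-2) + 41)*S = (4 + 41)*0 = 45*0 = 0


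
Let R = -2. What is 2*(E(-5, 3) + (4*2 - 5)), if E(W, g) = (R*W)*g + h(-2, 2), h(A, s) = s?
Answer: 70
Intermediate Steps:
E(W, g) = 2 - 2*W*g (E(W, g) = (-2*W)*g + 2 = -2*W*g + 2 = 2 - 2*W*g)
2*(E(-5, 3) + (4*2 - 5)) = 2*((2 - 2*(-5)*3) + (4*2 - 5)) = 2*((2 + 30) + (8 - 5)) = 2*(32 + 3) = 2*35 = 70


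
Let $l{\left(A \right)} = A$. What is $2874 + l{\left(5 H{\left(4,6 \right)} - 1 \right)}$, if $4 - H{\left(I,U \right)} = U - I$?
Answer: $2883$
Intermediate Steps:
$H{\left(I,U \right)} = 4 + I - U$ ($H{\left(I,U \right)} = 4 - \left(U - I\right) = 4 + \left(I - U\right) = 4 + I - U$)
$2874 + l{\left(5 H{\left(4,6 \right)} - 1 \right)} = 2874 - \left(1 - 5 \left(4 + 4 - 6\right)\right) = 2874 + \left(5 \cdot 2 - 1\right) = 2874 + \left(10 - 1\right) = 2874 + 9 = 2883$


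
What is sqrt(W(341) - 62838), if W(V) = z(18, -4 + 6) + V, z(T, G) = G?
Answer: I*sqrt(62495) ≈ 249.99*I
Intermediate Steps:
W(V) = 2 + V (W(V) = (-4 + 6) + V = 2 + V)
sqrt(W(341) - 62838) = sqrt((2 + 341) - 62838) = sqrt(343 - 62838) = sqrt(-62495) = I*sqrt(62495)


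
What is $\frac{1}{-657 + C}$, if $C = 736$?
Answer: $\frac{1}{79} \approx 0.012658$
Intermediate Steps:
$\frac{1}{-657 + C} = \frac{1}{-657 + 736} = \frac{1}{79}$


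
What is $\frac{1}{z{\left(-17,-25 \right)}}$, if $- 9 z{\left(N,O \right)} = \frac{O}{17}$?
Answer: $\frac{153}{25} \approx 6.12$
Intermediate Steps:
$z{\left(N,O \right)} = - \frac{O}{153}$ ($z{\left(N,O \right)} = - \frac{O \frac{1}{17}}{9} = - \frac{\frac{1}{17} O}{9} = - \frac{O}{153}$)
$\frac{1}{z{\left(-17,-25 \right)}} = \frac{1}{\left(- \frac{1}{153}\right) \left(-25\right)} = \frac{1}{\frac{25}{153}} = \frac{153}{25}$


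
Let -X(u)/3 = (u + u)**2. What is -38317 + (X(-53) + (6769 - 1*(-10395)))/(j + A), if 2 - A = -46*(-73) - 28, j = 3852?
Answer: -5023663/131 ≈ -38349.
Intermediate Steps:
X(u) = -12*u**2 (X(u) = -3*(u + u)**2 = -3*4*u**2 = -12*u**2)
A = -3328 (A = 2 - (-46*(-73) - 28) = 2 - (3358 - 28) = 2 - 1*3330 = 2 - 3330 = -3328)
-38317 + (X(-53) + (6769 - 1*(-10395)))/(j + A) = -38317 + (-12*(-53)**2 + (6769 - 1*(-10395)))/(3852 - 3328) = -38317 + (-12*2809 + (6769 + 10395))/524 = -38317 + (-33708 + 17164)*(1/524) = -38317 - 16544*1/524 = -38317 - 4136/131 = -5023663/131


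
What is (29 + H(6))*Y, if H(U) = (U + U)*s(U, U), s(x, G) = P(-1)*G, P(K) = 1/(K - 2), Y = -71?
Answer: -355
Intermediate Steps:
P(K) = 1/(-2 + K)
s(x, G) = -G/3 (s(x, G) = G/(-2 - 1) = G/(-3) = -G/3)
H(U) = -2*U²/3 (H(U) = (U + U)*(-U/3) = (2*U)*(-U/3) = -2*U²/3)
(29 + H(6))*Y = (29 - ⅔*6²)*(-71) = (29 - ⅔*36)*(-71) = (29 - 24)*(-71) = 5*(-71) = -355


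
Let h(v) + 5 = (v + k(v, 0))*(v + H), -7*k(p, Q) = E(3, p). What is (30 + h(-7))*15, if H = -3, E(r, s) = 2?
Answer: 10275/7 ≈ 1467.9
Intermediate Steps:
k(p, Q) = -2/7 (k(p, Q) = -⅐*2 = -2/7)
h(v) = -5 + (-3 + v)*(-2/7 + v) (h(v) = -5 + (v - 2/7)*(v - 3) = -5 + (-2/7 + v)*(-3 + v) = -5 + (-3 + v)*(-2/7 + v))
(30 + h(-7))*15 = (30 + (-29/7 + (-7)² - 23/7*(-7)))*15 = (30 + (-29/7 + 49 + 23))*15 = (30 + 475/7)*15 = (685/7)*15 = 10275/7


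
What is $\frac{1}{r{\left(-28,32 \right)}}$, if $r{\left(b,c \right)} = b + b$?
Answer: $- \frac{1}{56} \approx -0.017857$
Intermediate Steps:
$r{\left(b,c \right)} = 2 b$
$\frac{1}{r{\left(-28,32 \right)}} = \frac{1}{2 \left(-28\right)} = \frac{1}{-56} = - \frac{1}{56}$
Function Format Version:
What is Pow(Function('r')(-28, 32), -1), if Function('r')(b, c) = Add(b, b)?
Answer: Rational(-1, 56) ≈ -0.017857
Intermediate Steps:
Function('r')(b, c) = Mul(2, b)
Pow(Function('r')(-28, 32), -1) = Pow(Mul(2, -28), -1) = Pow(-56, -1) = Rational(-1, 56)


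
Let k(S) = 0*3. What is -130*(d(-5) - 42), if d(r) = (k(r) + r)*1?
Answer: 6110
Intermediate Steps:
k(S) = 0
d(r) = r (d(r) = (0 + r)*1 = r*1 = r)
-130*(d(-5) - 42) = -130*(-5 - 42) = -130*(-47) = 6110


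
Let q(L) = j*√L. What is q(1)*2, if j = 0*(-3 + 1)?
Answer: 0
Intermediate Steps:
j = 0 (j = 0*(-2) = 0)
q(L) = 0 (q(L) = 0*√L = 0)
q(1)*2 = 0*2 = 0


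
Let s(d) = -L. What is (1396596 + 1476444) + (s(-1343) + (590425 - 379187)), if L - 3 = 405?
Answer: 3083870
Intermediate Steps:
L = 408 (L = 3 + 405 = 408)
s(d) = -408 (s(d) = -1*408 = -408)
(1396596 + 1476444) + (s(-1343) + (590425 - 379187)) = (1396596 + 1476444) + (-408 + (590425 - 379187)) = 2873040 + (-408 + 211238) = 2873040 + 210830 = 3083870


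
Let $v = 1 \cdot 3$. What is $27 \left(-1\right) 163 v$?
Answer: $-13203$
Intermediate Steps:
$v = 3$
$27 \left(-1\right) 163 v = 27 \left(-1\right) 163 \cdot 3 = \left(-27\right) 163 \cdot 3 = \left(-4401\right) 3 = -13203$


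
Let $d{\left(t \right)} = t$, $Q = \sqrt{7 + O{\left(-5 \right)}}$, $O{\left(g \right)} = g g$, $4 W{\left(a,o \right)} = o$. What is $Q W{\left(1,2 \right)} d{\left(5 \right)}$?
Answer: $10 \sqrt{2} \approx 14.142$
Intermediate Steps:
$W{\left(a,o \right)} = \frac{o}{4}$
$O{\left(g \right)} = g^{2}$
$Q = 4 \sqrt{2}$ ($Q = \sqrt{7 + \left(-5\right)^{2}} = \sqrt{7 + 25} = \sqrt{32} = 4 \sqrt{2} \approx 5.6569$)
$Q W{\left(1,2 \right)} d{\left(5 \right)} = 4 \sqrt{2} \cdot \frac{1}{4} \cdot 2 \cdot 5 = 4 \sqrt{2} \cdot \frac{1}{2} \cdot 5 = 2 \sqrt{2} \cdot 5 = 10 \sqrt{2}$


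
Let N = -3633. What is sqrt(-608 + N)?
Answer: I*sqrt(4241) ≈ 65.123*I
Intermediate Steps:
sqrt(-608 + N) = sqrt(-608 - 3633) = sqrt(-4241) = I*sqrt(4241)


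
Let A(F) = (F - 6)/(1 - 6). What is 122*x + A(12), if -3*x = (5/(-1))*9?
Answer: 9144/5 ≈ 1828.8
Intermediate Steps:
x = 15 (x = -5/(-1)*9/3 = -5*(-1)*9/3 = -(-5)*9/3 = -⅓*(-45) = 15)
A(F) = 6/5 - F/5 (A(F) = (-6 + F)/(-5) = (-6 + F)*(-⅕) = 6/5 - F/5)
122*x + A(12) = 122*15 + (6/5 - ⅕*12) = 1830 + (6/5 - 12/5) = 1830 - 6/5 = 9144/5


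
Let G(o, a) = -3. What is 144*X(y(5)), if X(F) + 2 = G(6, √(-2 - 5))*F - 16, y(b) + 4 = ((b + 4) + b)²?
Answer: -85536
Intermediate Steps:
y(b) = -4 + (4 + 2*b)² (y(b) = -4 + ((b + 4) + b)² = -4 + ((4 + b) + b)² = -4 + (4 + 2*b)²)
X(F) = -18 - 3*F (X(F) = -2 + (-3*F - 16) = -2 + (-16 - 3*F) = -18 - 3*F)
144*X(y(5)) = 144*(-18 - 3*(-4 + 4*(2 + 5)²)) = 144*(-18 - 3*(-4 + 4*7²)) = 144*(-18 - 3*(-4 + 4*49)) = 144*(-18 - 3*(-4 + 196)) = 144*(-18 - 3*192) = 144*(-18 - 576) = 144*(-594) = -85536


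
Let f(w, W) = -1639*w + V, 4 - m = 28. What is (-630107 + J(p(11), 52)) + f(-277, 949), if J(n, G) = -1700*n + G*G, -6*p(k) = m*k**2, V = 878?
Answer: -995322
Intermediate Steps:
m = -24 (m = 4 - 1*28 = 4 - 28 = -24)
p(k) = 4*k**2 (p(k) = -(-4)*k**2 = 4*k**2)
J(n, G) = G**2 - 1700*n (J(n, G) = -1700*n + G**2 = G**2 - 1700*n)
f(w, W) = 878 - 1639*w (f(w, W) = -1639*w + 878 = 878 - 1639*w)
(-630107 + J(p(11), 52)) + f(-277, 949) = (-630107 + (52**2 - 6800*11**2)) + (878 - 1639*(-277)) = (-630107 + (2704 - 6800*121)) + (878 + 454003) = (-630107 + (2704 - 1700*484)) + 454881 = (-630107 + (2704 - 822800)) + 454881 = (-630107 - 820096) + 454881 = -1450203 + 454881 = -995322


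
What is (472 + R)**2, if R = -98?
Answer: 139876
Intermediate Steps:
(472 + R)**2 = (472 - 98)**2 = 374**2 = 139876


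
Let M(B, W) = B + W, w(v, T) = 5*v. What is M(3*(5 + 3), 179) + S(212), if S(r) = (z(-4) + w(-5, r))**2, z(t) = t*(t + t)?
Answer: 252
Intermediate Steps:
z(t) = 2*t**2 (z(t) = t*(2*t) = 2*t**2)
S(r) = 49 (S(r) = (2*(-4)**2 + 5*(-5))**2 = (2*16 - 25)**2 = (32 - 25)**2 = 7**2 = 49)
M(3*(5 + 3), 179) + S(212) = (3*(5 + 3) + 179) + 49 = (3*8 + 179) + 49 = (24 + 179) + 49 = 203 + 49 = 252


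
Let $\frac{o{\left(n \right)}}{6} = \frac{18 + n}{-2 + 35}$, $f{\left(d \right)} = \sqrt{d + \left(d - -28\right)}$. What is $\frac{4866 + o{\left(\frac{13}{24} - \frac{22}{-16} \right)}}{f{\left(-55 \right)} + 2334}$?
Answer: $\frac{125022655}{59924018} - \frac{321395 i \sqrt{82}}{359544108} \approx 2.0864 - 0.0080946 i$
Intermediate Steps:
$f{\left(d \right)} = \sqrt{28 + 2 d}$ ($f{\left(d \right)} = \sqrt{d + \left(d + 28\right)} = \sqrt{d + \left(28 + d\right)} = \sqrt{28 + 2 d}$)
$o{\left(n \right)} = \frac{36}{11} + \frac{2 n}{11}$ ($o{\left(n \right)} = 6 \frac{18 + n}{-2 + 35} = 6 \frac{18 + n}{33} = 6 \left(18 + n\right) \frac{1}{33} = 6 \left(\frac{6}{11} + \frac{n}{33}\right) = \frac{36}{11} + \frac{2 n}{11}$)
$\frac{4866 + o{\left(\frac{13}{24} - \frac{22}{-16} \right)}}{f{\left(-55 \right)} + 2334} = \frac{4866 + \left(\frac{36}{11} + \frac{2 \left(\frac{13}{24} - \frac{22}{-16}\right)}{11}\right)}{\sqrt{28 + 2 \left(-55\right)} + 2334} = \frac{4866 + \left(\frac{36}{11} + \frac{2 \left(13 \cdot \frac{1}{24} - - \frac{11}{8}\right)}{11}\right)}{\sqrt{28 - 110} + 2334} = \frac{4866 + \left(\frac{36}{11} + \frac{2 \left(\frac{13}{24} + \frac{11}{8}\right)}{11}\right)}{\sqrt{-82} + 2334} = \frac{4866 + \left(\frac{36}{11} + \frac{2}{11} \cdot \frac{23}{12}\right)}{i \sqrt{82} + 2334} = \frac{4866 + \left(\frac{36}{11} + \frac{23}{66}\right)}{2334 + i \sqrt{82}} = \frac{4866 + \frac{239}{66}}{2334 + i \sqrt{82}} = \frac{321395}{66 \left(2334 + i \sqrt{82}\right)}$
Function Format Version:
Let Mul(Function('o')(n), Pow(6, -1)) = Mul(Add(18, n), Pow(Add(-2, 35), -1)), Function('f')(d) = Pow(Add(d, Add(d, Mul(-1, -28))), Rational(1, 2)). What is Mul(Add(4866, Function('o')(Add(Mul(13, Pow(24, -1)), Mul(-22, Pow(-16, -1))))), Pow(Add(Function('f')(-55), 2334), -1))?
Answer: Add(Rational(125022655, 59924018), Mul(Rational(-321395, 359544108), I, Pow(82, Rational(1, 2)))) ≈ Add(2.0864, Mul(-0.0080946, I))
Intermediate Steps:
Function('f')(d) = Pow(Add(28, Mul(2, d)), Rational(1, 2)) (Function('f')(d) = Pow(Add(d, Add(d, 28)), Rational(1, 2)) = Pow(Add(d, Add(28, d)), Rational(1, 2)) = Pow(Add(28, Mul(2, d)), Rational(1, 2)))
Function('o')(n) = Add(Rational(36, 11), Mul(Rational(2, 11), n)) (Function('o')(n) = Mul(6, Mul(Add(18, n), Pow(Add(-2, 35), -1))) = Mul(6, Mul(Add(18, n), Pow(33, -1))) = Mul(6, Mul(Add(18, n), Rational(1, 33))) = Mul(6, Add(Rational(6, 11), Mul(Rational(1, 33), n))) = Add(Rational(36, 11), Mul(Rational(2, 11), n)))
Mul(Add(4866, Function('o')(Add(Mul(13, Pow(24, -1)), Mul(-22, Pow(-16, -1))))), Pow(Add(Function('f')(-55), 2334), -1)) = Mul(Add(4866, Add(Rational(36, 11), Mul(Rational(2, 11), Add(Mul(13, Pow(24, -1)), Mul(-22, Pow(-16, -1)))))), Pow(Add(Pow(Add(28, Mul(2, -55)), Rational(1, 2)), 2334), -1)) = Mul(Add(4866, Add(Rational(36, 11), Mul(Rational(2, 11), Add(Mul(13, Rational(1, 24)), Mul(-22, Rational(-1, 16)))))), Pow(Add(Pow(Add(28, -110), Rational(1, 2)), 2334), -1)) = Mul(Add(4866, Add(Rational(36, 11), Mul(Rational(2, 11), Add(Rational(13, 24), Rational(11, 8))))), Pow(Add(Pow(-82, Rational(1, 2)), 2334), -1)) = Mul(Add(4866, Add(Rational(36, 11), Mul(Rational(2, 11), Rational(23, 12)))), Pow(Add(Mul(I, Pow(82, Rational(1, 2))), 2334), -1)) = Mul(Add(4866, Add(Rational(36, 11), Rational(23, 66))), Pow(Add(2334, Mul(I, Pow(82, Rational(1, 2)))), -1)) = Mul(Add(4866, Rational(239, 66)), Pow(Add(2334, Mul(I, Pow(82, Rational(1, 2)))), -1)) = Mul(Rational(321395, 66), Pow(Add(2334, Mul(I, Pow(82, Rational(1, 2)))), -1))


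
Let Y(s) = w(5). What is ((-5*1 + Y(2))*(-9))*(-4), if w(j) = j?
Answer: 0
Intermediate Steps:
Y(s) = 5
((-5*1 + Y(2))*(-9))*(-4) = ((-5*1 + 5)*(-9))*(-4) = ((-5 + 5)*(-9))*(-4) = (0*(-9))*(-4) = 0*(-4) = 0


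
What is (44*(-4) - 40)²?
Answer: 46656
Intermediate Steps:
(44*(-4) - 40)² = (-176 - 40)² = (-216)² = 46656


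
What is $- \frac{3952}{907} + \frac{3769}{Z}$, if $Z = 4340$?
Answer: $- \frac{13733197}{3936380} \approx -3.4888$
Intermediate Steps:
$- \frac{3952}{907} + \frac{3769}{Z} = - \frac{3952}{907} + \frac{3769}{4340} = - \frac{13733197}{3936380}$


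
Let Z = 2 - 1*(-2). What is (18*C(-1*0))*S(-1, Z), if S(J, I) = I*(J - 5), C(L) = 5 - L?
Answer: -2160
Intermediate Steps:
Z = 4 (Z = 2 + 2 = 4)
S(J, I) = I*(-5 + J)
(18*C(-1*0))*S(-1, Z) = (18*(5 - (-1)*0))*(4*(-5 - 1)) = (18*(5 - 1*0))*(4*(-6)) = (18*(5 + 0))*(-24) = (18*5)*(-24) = 90*(-24) = -2160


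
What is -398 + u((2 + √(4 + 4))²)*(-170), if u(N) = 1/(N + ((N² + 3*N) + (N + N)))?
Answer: -81663/196 + 1275*√2/98 ≈ -398.25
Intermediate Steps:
u(N) = 1/(N² + 6*N) (u(N) = 1/(N + ((N² + 3*N) + 2*N)) = 1/(N + (N² + 5*N)) = 1/(N² + 6*N))
-398 + u((2 + √(4 + 4))²)*(-170) = -398 + (1/(((2 + √(4 + 4))²)*(6 + (2 + √(4 + 4))²)))*(-170) = -398 + (1/(((2 + √8)²)*(6 + (2 + √8)²)))*(-170) = -398 + (1/(((2 + 2*√2)²)*(6 + (2 + 2*√2)²)))*(-170) = -398 + (1/((2 + 2*√2)²*(6 + (2 + 2*√2)²)))*(-170) = -398 - 170/((2 + 2*√2)²*(6 + (2 + 2*√2)²))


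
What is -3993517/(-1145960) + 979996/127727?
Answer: 1633116162019/146370032920 ≈ 11.157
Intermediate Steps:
-3993517/(-1145960) + 979996/127727 = -3993517*(-1/1145960) + 979996*(1/127727) = 3993517/1145960 + 979996/127727 = 1633116162019/146370032920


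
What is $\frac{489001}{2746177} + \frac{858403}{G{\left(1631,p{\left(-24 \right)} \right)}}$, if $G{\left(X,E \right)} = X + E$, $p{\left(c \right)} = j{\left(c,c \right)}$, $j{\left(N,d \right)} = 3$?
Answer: $\frac{2358125602965}{4487253218} \approx 525.52$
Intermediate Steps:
$p{\left(c \right)} = 3$
$G{\left(X,E \right)} = E + X$
$\frac{489001}{2746177} + \frac{858403}{G{\left(1631,p{\left(-24 \right)} \right)}} = \frac{489001}{2746177} + \frac{858403}{3 + 1631} = 489001 \cdot \frac{1}{2746177} + \frac{858403}{1634} = \frac{489001}{2746177} + 858403 \cdot \frac{1}{1634} = \frac{489001}{2746177} + \frac{858403}{1634} = \frac{2358125602965}{4487253218}$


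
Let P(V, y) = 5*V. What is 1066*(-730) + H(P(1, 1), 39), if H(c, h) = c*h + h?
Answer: -777946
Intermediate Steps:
H(c, h) = h + c*h
1066*(-730) + H(P(1, 1), 39) = 1066*(-730) + 39*(1 + 5*1) = -778180 + 39*(1 + 5) = -778180 + 39*6 = -778180 + 234 = -777946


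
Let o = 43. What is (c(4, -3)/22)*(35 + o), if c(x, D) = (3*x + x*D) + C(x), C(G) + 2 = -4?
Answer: -234/11 ≈ -21.273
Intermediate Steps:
C(G) = -6 (C(G) = -2 - 4 = -6)
c(x, D) = -6 + 3*x + D*x (c(x, D) = (3*x + x*D) - 6 = (3*x + D*x) - 6 = -6 + 3*x + D*x)
(c(4, -3)/22)*(35 + o) = ((-6 + 3*4 - 3*4)/22)*(35 + 43) = ((-6 + 12 - 12)*(1/22))*78 = -6*1/22*78 = -3/11*78 = -234/11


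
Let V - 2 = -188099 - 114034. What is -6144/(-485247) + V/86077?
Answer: -48693101423/13922868673 ≈ -3.4973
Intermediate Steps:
V = -302131 (V = 2 + (-188099 - 114034) = 2 - 302133 = -302131)
-6144/(-485247) + V/86077 = -6144/(-485247) - 302131/86077 = -6144*(-1/485247) - 302131*1/86077 = 2048/161749 - 302131/86077 = -48693101423/13922868673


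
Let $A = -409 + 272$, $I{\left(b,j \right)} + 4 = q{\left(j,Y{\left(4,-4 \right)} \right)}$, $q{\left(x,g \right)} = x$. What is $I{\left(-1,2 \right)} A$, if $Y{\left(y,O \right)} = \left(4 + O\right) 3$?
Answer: $274$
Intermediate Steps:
$Y{\left(y,O \right)} = 12 + 3 O$
$I{\left(b,j \right)} = -4 + j$
$A = -137$
$I{\left(-1,2 \right)} A = \left(-4 + 2\right) \left(-137\right) = \left(-2\right) \left(-137\right) = 274$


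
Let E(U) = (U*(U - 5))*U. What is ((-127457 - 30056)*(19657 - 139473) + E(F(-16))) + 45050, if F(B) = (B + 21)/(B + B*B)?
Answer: 2087161084993297/110592 ≈ 1.8873e+10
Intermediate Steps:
F(B) = (21 + B)/(B + B²)
E(U) = U²*(-5 + U) (E(U) = (U*(-5 + U))*U = U²*(-5 + U))
((-127457 - 30056)*(19657 - 139473) + E(F(-16))) + 45050 = ((-127457 - 30056)*(19657 - 139473) + ((21 - 16)/((-16)*(1 - 16)))²*(-5 + (21 - 16)/((-16)*(1 - 16)))) + 45050 = (-157513*(-119816) + (-1/16*5/(-15))²*(-5 - 1/16*5/(-15))) + 45050 = (18872577608 + (-1/16*(-1/15)*5)²*(-5 - 1/16*(-1/15)*5)) + 45050 = (18872577608 + (1/48)²*(-5 + 1/48)) + 45050 = (18872577608 + (1/2304)*(-239/48)) + 45050 = (18872577608 - 239/110592) + 45050 = 2087156102823697/110592 + 45050 = 2087161084993297/110592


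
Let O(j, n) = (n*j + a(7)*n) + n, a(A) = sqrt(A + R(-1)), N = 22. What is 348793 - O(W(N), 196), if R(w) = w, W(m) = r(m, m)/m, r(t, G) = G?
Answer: 348401 - 196*sqrt(6) ≈ 3.4792e+5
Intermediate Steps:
W(m) = 1 (W(m) = m/m = 1)
a(A) = sqrt(-1 + A) (a(A) = sqrt(A - 1) = sqrt(-1 + A))
O(j, n) = n + j*n + n*sqrt(6) (O(j, n) = (n*j + sqrt(-1 + 7)*n) + n = (j*n + sqrt(6)*n) + n = (j*n + n*sqrt(6)) + n = n + j*n + n*sqrt(6))
348793 - O(W(N), 196) = 348793 - 196*(1 + 1 + sqrt(6)) = 348793 - 196*(2 + sqrt(6)) = 348793 - (392 + 196*sqrt(6)) = 348793 + (-392 - 196*sqrt(6)) = 348401 - 196*sqrt(6)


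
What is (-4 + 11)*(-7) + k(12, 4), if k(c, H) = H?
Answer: -45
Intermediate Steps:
(-4 + 11)*(-7) + k(12, 4) = (-4 + 11)*(-7) + 4 = 7*(-7) + 4 = -49 + 4 = -45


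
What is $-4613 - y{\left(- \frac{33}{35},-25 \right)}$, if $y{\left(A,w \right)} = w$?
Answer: $-4588$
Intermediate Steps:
$-4613 - y{\left(- \frac{33}{35},-25 \right)} = -4613 - -25 = -4613 + 25 = -4588$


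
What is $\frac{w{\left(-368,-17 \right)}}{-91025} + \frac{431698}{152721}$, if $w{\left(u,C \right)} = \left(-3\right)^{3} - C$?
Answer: $\frac{7859367532}{2780285805} \approx 2.8268$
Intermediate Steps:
$w{\left(u,C \right)} = -27 - C$
$\frac{w{\left(-368,-17 \right)}}{-91025} + \frac{431698}{152721} = \frac{-27 - -17}{-91025} + \frac{431698}{152721} = \left(-27 + 17\right) \left(- \frac{1}{91025}\right) + 431698 \cdot \frac{1}{152721} = \left(-10\right) \left(- \frac{1}{91025}\right) + \frac{431698}{152721} = \frac{2}{18205} + \frac{431698}{152721} = \frac{7859367532}{2780285805}$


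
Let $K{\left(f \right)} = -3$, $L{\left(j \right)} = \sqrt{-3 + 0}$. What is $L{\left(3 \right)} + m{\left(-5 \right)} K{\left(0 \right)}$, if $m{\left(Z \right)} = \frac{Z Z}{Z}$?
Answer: $15 + i \sqrt{3} \approx 15.0 + 1.732 i$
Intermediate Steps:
$L{\left(j \right)} = i \sqrt{3}$ ($L{\left(j \right)} = \sqrt{-3} = i \sqrt{3}$)
$m{\left(Z \right)} = Z$ ($m{\left(Z \right)} = \frac{Z^{2}}{Z} = Z$)
$L{\left(3 \right)} + m{\left(-5 \right)} K{\left(0 \right)} = i \sqrt{3} - -15 = i \sqrt{3} + 15 = 15 + i \sqrt{3}$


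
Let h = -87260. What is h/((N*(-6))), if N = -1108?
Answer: -21815/1662 ≈ -13.126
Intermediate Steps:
h/((N*(-6))) = -87260/((-1108*(-6))) = -87260/6648 = -87260*1/6648 = -21815/1662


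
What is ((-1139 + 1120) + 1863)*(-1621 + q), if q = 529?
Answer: -2013648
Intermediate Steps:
((-1139 + 1120) + 1863)*(-1621 + q) = ((-1139 + 1120) + 1863)*(-1621 + 529) = (-19 + 1863)*(-1092) = 1844*(-1092) = -2013648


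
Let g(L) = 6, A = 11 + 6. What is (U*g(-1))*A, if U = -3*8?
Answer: -2448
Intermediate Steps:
A = 17
U = -24
(U*g(-1))*A = -24*6*17 = -144*17 = -2448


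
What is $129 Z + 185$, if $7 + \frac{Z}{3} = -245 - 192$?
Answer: $-171643$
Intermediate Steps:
$Z = -1332$ ($Z = -21 + 3 \left(-245 - 192\right) = -21 + 3 \left(-437\right) = -21 - 1311 = -1332$)
$129 Z + 185 = 129 \left(-1332\right) + 185 = -171828 + 185 = -171643$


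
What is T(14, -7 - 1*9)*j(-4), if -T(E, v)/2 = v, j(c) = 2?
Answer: 64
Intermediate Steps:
T(E, v) = -2*v
T(14, -7 - 1*9)*j(-4) = -2*(-7 - 1*9)*2 = -2*(-7 - 9)*2 = -2*(-16)*2 = 32*2 = 64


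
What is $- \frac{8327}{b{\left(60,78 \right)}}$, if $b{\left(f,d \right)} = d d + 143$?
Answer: $- \frac{8327}{6227} \approx -1.3372$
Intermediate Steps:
$b{\left(f,d \right)} = 143 + d^{2}$ ($b{\left(f,d \right)} = d^{2} + 143 = 143 + d^{2}$)
$- \frac{8327}{b{\left(60,78 \right)}} = - \frac{8327}{143 + 78^{2}} = - \frac{8327}{143 + 6084} = - \frac{8327}{6227}$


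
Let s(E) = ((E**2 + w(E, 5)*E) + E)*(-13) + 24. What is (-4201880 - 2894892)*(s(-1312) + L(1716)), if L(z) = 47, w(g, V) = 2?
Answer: 158444185219876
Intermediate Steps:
s(E) = 24 - 39*E - 13*E**2 (s(E) = ((E**2 + 2*E) + E)*(-13) + 24 = (E**2 + 3*E)*(-13) + 24 = (-39*E - 13*E**2) + 24 = 24 - 39*E - 13*E**2)
(-4201880 - 2894892)*(s(-1312) + L(1716)) = (-4201880 - 2894892)*((24 - 39*(-1312) - 13*(-1312)**2) + 47) = -7096772*((24 + 51168 - 13*1721344) + 47) = -7096772*((24 + 51168 - 22377472) + 47) = -7096772*(-22326280 + 47) = -7096772*(-22326233) = 158444185219876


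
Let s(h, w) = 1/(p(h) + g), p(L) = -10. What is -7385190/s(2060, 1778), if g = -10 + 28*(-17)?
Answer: 3663054240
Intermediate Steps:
g = -486 (g = -10 - 476 = -486)
s(h, w) = -1/496 (s(h, w) = 1/(-10 - 486) = 1/(-496) = -1/496)
-7385190/s(2060, 1778) = -7385190/(-1/496) = -7385190*(-496) = 3663054240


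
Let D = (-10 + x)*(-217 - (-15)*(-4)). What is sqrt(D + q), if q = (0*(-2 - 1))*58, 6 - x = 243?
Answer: sqrt(68419) ≈ 261.57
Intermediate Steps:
x = -237 (x = 6 - 1*243 = 6 - 243 = -237)
q = 0 (q = (0*(-3))*58 = 0*58 = 0)
D = 68419 (D = (-10 - 237)*(-217 - (-15)*(-4)) = -247*(-217 - 1*60) = -247*(-217 - 60) = -247*(-277) = 68419)
sqrt(D + q) = sqrt(68419 + 0) = sqrt(68419)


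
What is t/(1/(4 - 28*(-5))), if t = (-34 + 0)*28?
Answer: -137088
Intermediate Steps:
t = -952 (t = -34*28 = -952)
t/(1/(4 - 28*(-5))) = -952/(1/(4 - 28*(-5))) = -952/(1/(4 + 140)) = -952/(1/144) = -952/1/144 = -952*144 = -137088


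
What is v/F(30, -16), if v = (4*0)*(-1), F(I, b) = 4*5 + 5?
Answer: 0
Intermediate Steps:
F(I, b) = 25 (F(I, b) = 20 + 5 = 25)
v = 0 (v = 0*(-1) = 0)
v/F(30, -16) = 0/25 = 0*(1/25) = 0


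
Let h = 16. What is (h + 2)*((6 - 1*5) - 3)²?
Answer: 72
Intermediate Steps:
(h + 2)*((6 - 1*5) - 3)² = (16 + 2)*((6 - 1*5) - 3)² = 18*((6 - 5) - 3)² = 18*(1 - 3)² = 18*(-2)² = 18*4 = 72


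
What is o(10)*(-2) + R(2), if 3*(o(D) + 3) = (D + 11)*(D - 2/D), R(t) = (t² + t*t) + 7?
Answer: -581/5 ≈ -116.20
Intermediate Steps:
R(t) = 7 + 2*t² (R(t) = (t² + t²) + 7 = 2*t² + 7 = 7 + 2*t²)
o(D) = -3 + (11 + D)*(D - 2/D)/3 (o(D) = -3 + ((D + 11)*(D - 2/D))/3 = -3 + ((11 + D)*(D - 2/D))/3 = -3 + (11 + D)*(D - 2/D)/3)
o(10)*(-2) + R(2) = ((⅓)*(-22 + 10*(-11 + 10² + 11*10))/10)*(-2) + (7 + 2*2²) = ((⅓)*(⅒)*(-22 + 10*(-11 + 100 + 110)))*(-2) + (7 + 2*4) = ((⅓)*(⅒)*(-22 + 10*199))*(-2) + (7 + 8) = ((⅓)*(⅒)*(-22 + 1990))*(-2) + 15 = ((⅓)*(⅒)*1968)*(-2) + 15 = (328/5)*(-2) + 15 = -656/5 + 15 = -581/5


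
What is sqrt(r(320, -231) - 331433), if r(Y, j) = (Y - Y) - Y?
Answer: I*sqrt(331753) ≈ 575.98*I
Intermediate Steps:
r(Y, j) = -Y (r(Y, j) = 0 - Y = -Y)
sqrt(r(320, -231) - 331433) = sqrt(-1*320 - 331433) = sqrt(-320 - 331433) = sqrt(-331753) = I*sqrt(331753)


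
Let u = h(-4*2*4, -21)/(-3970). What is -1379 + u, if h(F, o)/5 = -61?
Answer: -1094865/794 ≈ -1378.9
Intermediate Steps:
h(F, o) = -305 (h(F, o) = 5*(-61) = -305)
u = 61/794 (u = -305/(-3970) = -305*(-1/3970) = 61/794 ≈ 0.076826)
-1379 + u = -1379 + 61/794 = -1094865/794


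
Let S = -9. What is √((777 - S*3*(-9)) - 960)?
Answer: I*√426 ≈ 20.64*I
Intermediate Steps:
√((777 - S*3*(-9)) - 960) = √((777 - (-9*3)*(-9)) - 960) = √((777 - (-27)*(-9)) - 960) = √((777 - 1*243) - 960) = √((777 - 243) - 960) = √(534 - 960) = √(-426) = I*√426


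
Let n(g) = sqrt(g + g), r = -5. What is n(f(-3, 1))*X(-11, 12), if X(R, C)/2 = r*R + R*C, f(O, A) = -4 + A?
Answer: -154*I*sqrt(6) ≈ -377.22*I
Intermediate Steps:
n(g) = sqrt(2)*sqrt(g) (n(g) = sqrt(2*g) = sqrt(2)*sqrt(g))
X(R, C) = -10*R + 2*C*R (X(R, C) = 2*(-5*R + R*C) = 2*(-5*R + C*R) = -10*R + 2*C*R)
n(f(-3, 1))*X(-11, 12) = (sqrt(2)*sqrt(-4 + 1))*(2*(-11)*(-5 + 12)) = (sqrt(2)*sqrt(-3))*(2*(-11)*7) = (sqrt(2)*(I*sqrt(3)))*(-154) = (I*sqrt(6))*(-154) = -154*I*sqrt(6)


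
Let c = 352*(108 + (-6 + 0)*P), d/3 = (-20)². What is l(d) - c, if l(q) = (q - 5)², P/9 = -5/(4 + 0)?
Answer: 1366249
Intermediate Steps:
d = 1200 (d = 3*(-20)² = 3*400 = 1200)
P = -45/4 (P = 9*(-5/(4 + 0)) = 9*(-5/4) = -45/4 ≈ -11.250)
l(q) = (-5 + q)²
c = 61776 (c = 352*(108 + (-6 + 0)*(-45/4)) = 352*(108 - 6*(-45/4)) = 352*(108 + 135/2) = 352*(351/2) = 61776)
l(d) - c = (-5 + 1200)² - 1*61776 = 1195² - 61776 = 1428025 - 61776 = 1366249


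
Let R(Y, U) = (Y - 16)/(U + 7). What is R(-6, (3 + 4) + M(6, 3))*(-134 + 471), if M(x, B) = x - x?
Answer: -3707/7 ≈ -529.57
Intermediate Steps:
M(x, B) = 0
R(Y, U) = (-16 + Y)/(7 + U)
R(-6, (3 + 4) + M(6, 3))*(-134 + 471) = ((-16 - 6)/(7 + ((3 + 4) + 0)))*(-134 + 471) = (-22/(7 + (7 + 0)))*337 = (-22/(7 + 7))*337 = (-22/14)*337 = ((1/14)*(-22))*337 = -11/7*337 = -3707/7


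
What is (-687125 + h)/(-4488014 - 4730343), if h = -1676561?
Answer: 2363686/9218357 ≈ 0.25641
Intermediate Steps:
(-687125 + h)/(-4488014 - 4730343) = (-687125 - 1676561)/(-4488014 - 4730343) = -2363686/(-9218357) = -2363686*(-1/9218357) = 2363686/9218357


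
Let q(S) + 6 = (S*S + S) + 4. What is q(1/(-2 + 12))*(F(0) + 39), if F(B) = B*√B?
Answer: -7371/100 ≈ -73.710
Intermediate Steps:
q(S) = -2 + S + S² (q(S) = -6 + ((S*S + S) + 4) = -6 + ((S² + S) + 4) = -6 + ((S + S²) + 4) = -6 + (4 + S + S²) = -2 + S + S²)
F(B) = B^(3/2)
q(1/(-2 + 12))*(F(0) + 39) = (-2 + 1/(-2 + 12) + (1/(-2 + 12))²)*(0^(3/2) + 39) = (-2 + 1/10 + (1/10)²)*(0 + 39) = (-2 + ⅒ + (⅒)²)*39 = (-2 + ⅒ + 1/100)*39 = -189/100*39 = -7371/100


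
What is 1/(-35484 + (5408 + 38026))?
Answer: 1/7950 ≈ 0.00012579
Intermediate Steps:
1/(-35484 + (5408 + 38026)) = 1/(-35484 + 43434) = 1/7950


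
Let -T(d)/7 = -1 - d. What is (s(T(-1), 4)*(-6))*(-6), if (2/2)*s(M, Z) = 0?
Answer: 0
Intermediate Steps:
T(d) = 7 + 7*d (T(d) = -7*(-1 - d) = 7 + 7*d)
s(M, Z) = 0
(s(T(-1), 4)*(-6))*(-6) = (0*(-6))*(-6) = 0*(-6) = 0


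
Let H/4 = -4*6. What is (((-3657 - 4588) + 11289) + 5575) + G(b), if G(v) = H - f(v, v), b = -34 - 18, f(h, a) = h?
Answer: 8575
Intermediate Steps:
b = -52
H = -96 (H = 4*(-4*6) = 4*(-24) = -96)
G(v) = -96 - v
(((-3657 - 4588) + 11289) + 5575) + G(b) = (((-3657 - 4588) + 11289) + 5575) + (-96 - 1*(-52)) = ((-8245 + 11289) + 5575) + (-96 + 52) = (3044 + 5575) - 44 = 8619 - 44 = 8575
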